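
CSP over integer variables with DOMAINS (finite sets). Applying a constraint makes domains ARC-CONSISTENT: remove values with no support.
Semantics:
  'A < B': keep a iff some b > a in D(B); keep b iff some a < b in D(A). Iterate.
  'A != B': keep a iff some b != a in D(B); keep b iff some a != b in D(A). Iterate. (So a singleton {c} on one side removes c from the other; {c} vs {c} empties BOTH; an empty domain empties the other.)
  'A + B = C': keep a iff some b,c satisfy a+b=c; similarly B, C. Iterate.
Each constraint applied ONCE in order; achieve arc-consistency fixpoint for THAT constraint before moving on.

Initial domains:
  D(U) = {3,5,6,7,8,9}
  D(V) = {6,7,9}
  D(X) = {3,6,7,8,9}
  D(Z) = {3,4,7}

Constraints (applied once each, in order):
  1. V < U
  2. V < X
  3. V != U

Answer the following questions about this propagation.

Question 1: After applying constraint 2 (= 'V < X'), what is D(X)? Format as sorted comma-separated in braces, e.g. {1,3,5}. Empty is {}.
Constraint 1 (V < U) on D(V)={6,7,9} D(U)={3,5,6,7,8,9}: V {6,7,9}->{6,7}; U {3,5,6,7,8,9}->{7,8,9}
Constraint 2 (V < X) on D(V)={6,7} D(X)={3,6,7,8,9}: X {3,6,7,8,9}->{7,8,9}
So after constraint 2: D(X) = {7,8,9}

Answer: {7,8,9}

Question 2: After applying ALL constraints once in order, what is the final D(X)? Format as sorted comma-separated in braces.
Constraint 1 (V < U) on D(V)={6,7,9} D(U)={3,5,6,7,8,9}: V {6,7,9}->{6,7}; U {3,5,6,7,8,9}->{7,8,9}
Constraint 2 (V < X) on D(V)={6,7} D(X)={3,6,7,8,9}: X {3,6,7,8,9}->{7,8,9}
Constraint 3 (V != U) on D(V)={6,7} D(U)={7,8,9}: no change
So after all 3 constraints: D(X) = {7,8,9}

Answer: {7,8,9}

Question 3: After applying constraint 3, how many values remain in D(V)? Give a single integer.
Answer: 2

Derivation:
Constraint 1 (V < U) on D(V)={6,7,9} D(U)={3,5,6,7,8,9}: V {6,7,9}->{6,7}; U {3,5,6,7,8,9}->{7,8,9}
Constraint 2 (V < X) on D(V)={6,7} D(X)={3,6,7,8,9}: X {3,6,7,8,9}->{7,8,9}
Constraint 3 (V != U) on D(V)={6,7} D(U)={7,8,9}: no change
So after constraint 3: D(V)={6,7}, size = 2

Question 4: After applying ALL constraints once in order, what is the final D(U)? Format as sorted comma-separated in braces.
Constraint 1 (V < U) on D(V)={6,7,9} D(U)={3,5,6,7,8,9}: V {6,7,9}->{6,7}; U {3,5,6,7,8,9}->{7,8,9}
Constraint 2 (V < X) on D(V)={6,7} D(X)={3,6,7,8,9}: X {3,6,7,8,9}->{7,8,9}
Constraint 3 (V != U) on D(V)={6,7} D(U)={7,8,9}: no change
So after all 3 constraints: D(U) = {7,8,9}

Answer: {7,8,9}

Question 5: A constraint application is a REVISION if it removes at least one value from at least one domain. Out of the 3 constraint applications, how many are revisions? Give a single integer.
Constraint 1 (V < U) on D(V)={6,7,9} D(U)={3,5,6,7,8,9}: V {6,7,9}->{6,7}; U {3,5,6,7,8,9}->{7,8,9} => REVISION
Constraint 2 (V < X) on D(V)={6,7} D(X)={3,6,7,8,9}: X {3,6,7,8,9}->{7,8,9} => REVISION
Constraint 3 (V != U) on D(V)={6,7} D(U)={7,8,9}: no change => not a revision
Total revisions = 2

Answer: 2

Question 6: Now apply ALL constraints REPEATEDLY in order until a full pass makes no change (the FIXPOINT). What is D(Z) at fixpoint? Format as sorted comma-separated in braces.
Answer: {3,4,7}

Derivation:
pass 0 (initial): D(Z)={3,4,7}
pass 1: U {3,5,6,7,8,9}->{7,8,9}; V {6,7,9}->{6,7}; X {3,6,7,8,9}->{7,8,9}
pass 2: no change
Fixpoint after 2 passes: D(Z) = {3,4,7}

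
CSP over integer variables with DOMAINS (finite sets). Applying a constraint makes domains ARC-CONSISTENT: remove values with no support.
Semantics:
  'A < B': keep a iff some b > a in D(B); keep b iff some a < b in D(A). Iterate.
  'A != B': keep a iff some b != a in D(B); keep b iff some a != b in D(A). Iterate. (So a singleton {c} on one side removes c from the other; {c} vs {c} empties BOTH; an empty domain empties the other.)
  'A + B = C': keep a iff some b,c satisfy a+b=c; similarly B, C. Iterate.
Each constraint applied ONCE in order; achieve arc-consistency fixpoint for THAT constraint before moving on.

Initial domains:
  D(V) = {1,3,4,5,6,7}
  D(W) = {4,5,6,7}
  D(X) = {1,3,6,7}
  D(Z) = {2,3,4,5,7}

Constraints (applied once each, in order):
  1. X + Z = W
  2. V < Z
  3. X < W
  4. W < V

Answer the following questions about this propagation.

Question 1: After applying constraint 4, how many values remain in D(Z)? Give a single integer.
Constraint 1 (X + Z = W) on D(X)={1,3,6,7} D(Z)={2,3,4,5,7} D(W)={4,5,6,7}: X {1,3,6,7}->{1,3}; Z {2,3,4,5,7}->{2,3,4,5}
Constraint 2 (V < Z) on D(V)={1,3,4,5,6,7} D(Z)={2,3,4,5}: V {1,3,4,5,6,7}->{1,3,4}
Constraint 3 (X < W) on D(X)={1,3} D(W)={4,5,6,7}: no change
Constraint 4 (W < V) on D(W)={4,5,6,7} D(V)={1,3,4}: W {4,5,6,7}->{}; V {1,3,4}->{}
So after constraint 4: D(Z)={2,3,4,5}, size = 4

Answer: 4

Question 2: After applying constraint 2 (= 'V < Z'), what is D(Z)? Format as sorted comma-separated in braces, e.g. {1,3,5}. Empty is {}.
Answer: {2,3,4,5}

Derivation:
Constraint 1 (X + Z = W) on D(X)={1,3,6,7} D(Z)={2,3,4,5,7} D(W)={4,5,6,7}: X {1,3,6,7}->{1,3}; Z {2,3,4,5,7}->{2,3,4,5}
Constraint 2 (V < Z) on D(V)={1,3,4,5,6,7} D(Z)={2,3,4,5}: V {1,3,4,5,6,7}->{1,3,4}
So after constraint 2: D(Z) = {2,3,4,5}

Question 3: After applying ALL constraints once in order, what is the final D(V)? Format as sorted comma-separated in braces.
Answer: {}

Derivation:
Constraint 1 (X + Z = W) on D(X)={1,3,6,7} D(Z)={2,3,4,5,7} D(W)={4,5,6,7}: X {1,3,6,7}->{1,3}; Z {2,3,4,5,7}->{2,3,4,5}
Constraint 2 (V < Z) on D(V)={1,3,4,5,6,7} D(Z)={2,3,4,5}: V {1,3,4,5,6,7}->{1,3,4}
Constraint 3 (X < W) on D(X)={1,3} D(W)={4,5,6,7}: no change
Constraint 4 (W < V) on D(W)={4,5,6,7} D(V)={1,3,4}: W {4,5,6,7}->{}; V {1,3,4}->{}
So after all 4 constraints: D(V) = {}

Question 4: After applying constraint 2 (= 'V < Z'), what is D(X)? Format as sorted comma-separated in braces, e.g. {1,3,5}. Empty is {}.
Answer: {1,3}

Derivation:
Constraint 1 (X + Z = W) on D(X)={1,3,6,7} D(Z)={2,3,4,5,7} D(W)={4,5,6,7}: X {1,3,6,7}->{1,3}; Z {2,3,4,5,7}->{2,3,4,5}
Constraint 2 (V < Z) on D(V)={1,3,4,5,6,7} D(Z)={2,3,4,5}: V {1,3,4,5,6,7}->{1,3,4}
So after constraint 2: D(X) = {1,3}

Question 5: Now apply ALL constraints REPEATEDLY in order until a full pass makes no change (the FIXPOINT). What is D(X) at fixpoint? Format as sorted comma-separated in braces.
Answer: {}

Derivation:
pass 0 (initial): D(X)={1,3,6,7}
pass 1: V {1,3,4,5,6,7}->{}; W {4,5,6,7}->{}; X {1,3,6,7}->{1,3}; Z {2,3,4,5,7}->{2,3,4,5}
pass 2: X {1,3}->{}; Z {2,3,4,5}->{}
pass 3: no change
Fixpoint after 3 passes: D(X) = {}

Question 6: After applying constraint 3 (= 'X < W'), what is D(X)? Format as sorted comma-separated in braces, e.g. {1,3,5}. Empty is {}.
Answer: {1,3}

Derivation:
Constraint 1 (X + Z = W) on D(X)={1,3,6,7} D(Z)={2,3,4,5,7} D(W)={4,5,6,7}: X {1,3,6,7}->{1,3}; Z {2,3,4,5,7}->{2,3,4,5}
Constraint 2 (V < Z) on D(V)={1,3,4,5,6,7} D(Z)={2,3,4,5}: V {1,3,4,5,6,7}->{1,3,4}
Constraint 3 (X < W) on D(X)={1,3} D(W)={4,5,6,7}: no change
So after constraint 3: D(X) = {1,3}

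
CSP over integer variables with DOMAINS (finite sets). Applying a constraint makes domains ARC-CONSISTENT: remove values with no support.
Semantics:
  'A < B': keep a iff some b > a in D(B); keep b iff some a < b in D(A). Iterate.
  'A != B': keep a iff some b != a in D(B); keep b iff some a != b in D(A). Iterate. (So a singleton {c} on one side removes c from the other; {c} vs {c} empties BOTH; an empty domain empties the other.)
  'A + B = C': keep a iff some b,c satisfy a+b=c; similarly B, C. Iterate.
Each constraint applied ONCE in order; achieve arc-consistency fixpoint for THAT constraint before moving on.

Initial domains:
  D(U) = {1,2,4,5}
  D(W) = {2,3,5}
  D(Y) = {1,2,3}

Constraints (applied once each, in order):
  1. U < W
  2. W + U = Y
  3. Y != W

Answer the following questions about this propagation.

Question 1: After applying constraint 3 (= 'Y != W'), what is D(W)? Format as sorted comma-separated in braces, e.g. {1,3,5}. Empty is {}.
Answer: {2}

Derivation:
Constraint 1 (U < W) on D(U)={1,2,4,5} D(W)={2,3,5}: U {1,2,4,5}->{1,2,4}
Constraint 2 (W + U = Y) on D(W)={2,3,5} D(U)={1,2,4} D(Y)={1,2,3}: W {2,3,5}->{2}; U {1,2,4}->{1}; Y {1,2,3}->{3}
Constraint 3 (Y != W) on D(Y)={3} D(W)={2}: no change
So after constraint 3: D(W) = {2}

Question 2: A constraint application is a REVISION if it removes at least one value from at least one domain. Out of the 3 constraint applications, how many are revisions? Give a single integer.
Answer: 2

Derivation:
Constraint 1 (U < W) on D(U)={1,2,4,5} D(W)={2,3,5}: U {1,2,4,5}->{1,2,4} => REVISION
Constraint 2 (W + U = Y) on D(W)={2,3,5} D(U)={1,2,4} D(Y)={1,2,3}: W {2,3,5}->{2}; U {1,2,4}->{1}; Y {1,2,3}->{3} => REVISION
Constraint 3 (Y != W) on D(Y)={3} D(W)={2}: no change => not a revision
Total revisions = 2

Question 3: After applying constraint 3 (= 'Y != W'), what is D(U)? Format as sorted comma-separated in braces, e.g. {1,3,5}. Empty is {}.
Constraint 1 (U < W) on D(U)={1,2,4,5} D(W)={2,3,5}: U {1,2,4,5}->{1,2,4}
Constraint 2 (W + U = Y) on D(W)={2,3,5} D(U)={1,2,4} D(Y)={1,2,3}: W {2,3,5}->{2}; U {1,2,4}->{1}; Y {1,2,3}->{3}
Constraint 3 (Y != W) on D(Y)={3} D(W)={2}: no change
So after constraint 3: D(U) = {1}

Answer: {1}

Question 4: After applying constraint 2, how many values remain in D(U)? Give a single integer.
Constraint 1 (U < W) on D(U)={1,2,4,5} D(W)={2,3,5}: U {1,2,4,5}->{1,2,4}
Constraint 2 (W + U = Y) on D(W)={2,3,5} D(U)={1,2,4} D(Y)={1,2,3}: W {2,3,5}->{2}; U {1,2,4}->{1}; Y {1,2,3}->{3}
So after constraint 2: D(U)={1}, size = 1

Answer: 1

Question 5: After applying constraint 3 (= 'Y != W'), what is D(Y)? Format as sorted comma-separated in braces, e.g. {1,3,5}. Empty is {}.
Constraint 1 (U < W) on D(U)={1,2,4,5} D(W)={2,3,5}: U {1,2,4,5}->{1,2,4}
Constraint 2 (W + U = Y) on D(W)={2,3,5} D(U)={1,2,4} D(Y)={1,2,3}: W {2,3,5}->{2}; U {1,2,4}->{1}; Y {1,2,3}->{3}
Constraint 3 (Y != W) on D(Y)={3} D(W)={2}: no change
So after constraint 3: D(Y) = {3}

Answer: {3}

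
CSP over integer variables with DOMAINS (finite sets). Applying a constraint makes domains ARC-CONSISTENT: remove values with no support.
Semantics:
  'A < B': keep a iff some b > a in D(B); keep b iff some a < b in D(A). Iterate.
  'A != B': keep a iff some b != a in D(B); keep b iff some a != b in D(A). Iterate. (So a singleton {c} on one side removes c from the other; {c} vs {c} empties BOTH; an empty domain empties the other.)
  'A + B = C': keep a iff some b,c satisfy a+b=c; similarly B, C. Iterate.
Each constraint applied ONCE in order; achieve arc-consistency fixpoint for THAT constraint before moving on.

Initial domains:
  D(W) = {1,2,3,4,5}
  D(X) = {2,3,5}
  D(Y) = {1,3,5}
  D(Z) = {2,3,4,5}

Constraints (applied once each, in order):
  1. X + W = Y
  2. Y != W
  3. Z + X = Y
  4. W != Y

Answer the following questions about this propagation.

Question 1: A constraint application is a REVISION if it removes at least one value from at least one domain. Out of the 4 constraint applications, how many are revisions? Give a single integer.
Answer: 2

Derivation:
Constraint 1 (X + W = Y) on D(X)={2,3,5} D(W)={1,2,3,4,5} D(Y)={1,3,5}: X {2,3,5}->{2,3}; W {1,2,3,4,5}->{1,2,3}; Y {1,3,5}->{3,5} => REVISION
Constraint 2 (Y != W) on D(Y)={3,5} D(W)={1,2,3}: no change => not a revision
Constraint 3 (Z + X = Y) on D(Z)={2,3,4,5} D(X)={2,3} D(Y)={3,5}: Z {2,3,4,5}->{2,3}; Y {3,5}->{5} => REVISION
Constraint 4 (W != Y) on D(W)={1,2,3} D(Y)={5}: no change => not a revision
Total revisions = 2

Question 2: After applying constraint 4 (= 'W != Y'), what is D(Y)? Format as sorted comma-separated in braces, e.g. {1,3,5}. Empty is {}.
Answer: {5}

Derivation:
Constraint 1 (X + W = Y) on D(X)={2,3,5} D(W)={1,2,3,4,5} D(Y)={1,3,5}: X {2,3,5}->{2,3}; W {1,2,3,4,5}->{1,2,3}; Y {1,3,5}->{3,5}
Constraint 2 (Y != W) on D(Y)={3,5} D(W)={1,2,3}: no change
Constraint 3 (Z + X = Y) on D(Z)={2,3,4,5} D(X)={2,3} D(Y)={3,5}: Z {2,3,4,5}->{2,3}; Y {3,5}->{5}
Constraint 4 (W != Y) on D(W)={1,2,3} D(Y)={5}: no change
So after constraint 4: D(Y) = {5}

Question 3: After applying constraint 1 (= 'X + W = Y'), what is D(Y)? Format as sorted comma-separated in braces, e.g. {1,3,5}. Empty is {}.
Answer: {3,5}

Derivation:
Constraint 1 (X + W = Y) on D(X)={2,3,5} D(W)={1,2,3,4,5} D(Y)={1,3,5}: X {2,3,5}->{2,3}; W {1,2,3,4,5}->{1,2,3}; Y {1,3,5}->{3,5}
So after constraint 1: D(Y) = {3,5}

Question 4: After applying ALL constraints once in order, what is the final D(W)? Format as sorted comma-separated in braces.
Constraint 1 (X + W = Y) on D(X)={2,3,5} D(W)={1,2,3,4,5} D(Y)={1,3,5}: X {2,3,5}->{2,3}; W {1,2,3,4,5}->{1,2,3}; Y {1,3,5}->{3,5}
Constraint 2 (Y != W) on D(Y)={3,5} D(W)={1,2,3}: no change
Constraint 3 (Z + X = Y) on D(Z)={2,3,4,5} D(X)={2,3} D(Y)={3,5}: Z {2,3,4,5}->{2,3}; Y {3,5}->{5}
Constraint 4 (W != Y) on D(W)={1,2,3} D(Y)={5}: no change
So after all 4 constraints: D(W) = {1,2,3}

Answer: {1,2,3}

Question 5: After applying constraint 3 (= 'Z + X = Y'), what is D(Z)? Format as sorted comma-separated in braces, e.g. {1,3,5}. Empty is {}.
Answer: {2,3}

Derivation:
Constraint 1 (X + W = Y) on D(X)={2,3,5} D(W)={1,2,3,4,5} D(Y)={1,3,5}: X {2,3,5}->{2,3}; W {1,2,3,4,5}->{1,2,3}; Y {1,3,5}->{3,5}
Constraint 2 (Y != W) on D(Y)={3,5} D(W)={1,2,3}: no change
Constraint 3 (Z + X = Y) on D(Z)={2,3,4,5} D(X)={2,3} D(Y)={3,5}: Z {2,3,4,5}->{2,3}; Y {3,5}->{5}
So after constraint 3: D(Z) = {2,3}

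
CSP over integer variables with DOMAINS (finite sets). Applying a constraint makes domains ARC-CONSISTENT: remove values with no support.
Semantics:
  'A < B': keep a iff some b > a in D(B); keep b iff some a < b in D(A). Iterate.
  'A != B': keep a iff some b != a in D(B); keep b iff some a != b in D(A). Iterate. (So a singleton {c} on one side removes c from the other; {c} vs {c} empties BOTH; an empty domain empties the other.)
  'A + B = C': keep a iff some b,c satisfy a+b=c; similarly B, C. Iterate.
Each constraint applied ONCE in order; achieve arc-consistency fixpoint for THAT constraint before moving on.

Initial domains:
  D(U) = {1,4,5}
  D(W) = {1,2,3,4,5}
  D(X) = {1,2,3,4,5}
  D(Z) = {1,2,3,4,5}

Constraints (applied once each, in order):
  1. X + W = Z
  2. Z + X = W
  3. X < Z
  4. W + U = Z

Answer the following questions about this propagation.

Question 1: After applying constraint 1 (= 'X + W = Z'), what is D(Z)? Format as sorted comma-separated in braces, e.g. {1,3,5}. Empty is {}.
Answer: {2,3,4,5}

Derivation:
Constraint 1 (X + W = Z) on D(X)={1,2,3,4,5} D(W)={1,2,3,4,5} D(Z)={1,2,3,4,5}: X {1,2,3,4,5}->{1,2,3,4}; W {1,2,3,4,5}->{1,2,3,4}; Z {1,2,3,4,5}->{2,3,4,5}
So after constraint 1: D(Z) = {2,3,4,5}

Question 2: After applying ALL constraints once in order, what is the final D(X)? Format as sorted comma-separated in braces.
Answer: {1,2}

Derivation:
Constraint 1 (X + W = Z) on D(X)={1,2,3,4,5} D(W)={1,2,3,4,5} D(Z)={1,2,3,4,5}: X {1,2,3,4,5}->{1,2,3,4}; W {1,2,3,4,5}->{1,2,3,4}; Z {1,2,3,4,5}->{2,3,4,5}
Constraint 2 (Z + X = W) on D(Z)={2,3,4,5} D(X)={1,2,3,4} D(W)={1,2,3,4}: Z {2,3,4,5}->{2,3}; X {1,2,3,4}->{1,2}; W {1,2,3,4}->{3,4}
Constraint 3 (X < Z) on D(X)={1,2} D(Z)={2,3}: no change
Constraint 4 (W + U = Z) on D(W)={3,4} D(U)={1,4,5} D(Z)={2,3}: W {3,4}->{}; U {1,4,5}->{}; Z {2,3}->{}
So after all 4 constraints: D(X) = {1,2}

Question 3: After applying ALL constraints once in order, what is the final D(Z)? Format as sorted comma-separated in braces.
Answer: {}

Derivation:
Constraint 1 (X + W = Z) on D(X)={1,2,3,4,5} D(W)={1,2,3,4,5} D(Z)={1,2,3,4,5}: X {1,2,3,4,5}->{1,2,3,4}; W {1,2,3,4,5}->{1,2,3,4}; Z {1,2,3,4,5}->{2,3,4,5}
Constraint 2 (Z + X = W) on D(Z)={2,3,4,5} D(X)={1,2,3,4} D(W)={1,2,3,4}: Z {2,3,4,5}->{2,3}; X {1,2,3,4}->{1,2}; W {1,2,3,4}->{3,4}
Constraint 3 (X < Z) on D(X)={1,2} D(Z)={2,3}: no change
Constraint 4 (W + U = Z) on D(W)={3,4} D(U)={1,4,5} D(Z)={2,3}: W {3,4}->{}; U {1,4,5}->{}; Z {2,3}->{}
So after all 4 constraints: D(Z) = {}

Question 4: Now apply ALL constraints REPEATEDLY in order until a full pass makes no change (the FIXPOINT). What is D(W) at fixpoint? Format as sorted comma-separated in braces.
pass 0 (initial): D(W)={1,2,3,4,5}
pass 1: U {1,4,5}->{}; W {1,2,3,4,5}->{}; X {1,2,3,4,5}->{1,2}; Z {1,2,3,4,5}->{}
pass 2: X {1,2}->{}
pass 3: no change
Fixpoint after 3 passes: D(W) = {}

Answer: {}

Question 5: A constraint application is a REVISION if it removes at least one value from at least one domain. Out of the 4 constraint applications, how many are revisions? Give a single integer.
Constraint 1 (X + W = Z) on D(X)={1,2,3,4,5} D(W)={1,2,3,4,5} D(Z)={1,2,3,4,5}: X {1,2,3,4,5}->{1,2,3,4}; W {1,2,3,4,5}->{1,2,3,4}; Z {1,2,3,4,5}->{2,3,4,5} => REVISION
Constraint 2 (Z + X = W) on D(Z)={2,3,4,5} D(X)={1,2,3,4} D(W)={1,2,3,4}: Z {2,3,4,5}->{2,3}; X {1,2,3,4}->{1,2}; W {1,2,3,4}->{3,4} => REVISION
Constraint 3 (X < Z) on D(X)={1,2} D(Z)={2,3}: no change => not a revision
Constraint 4 (W + U = Z) on D(W)={3,4} D(U)={1,4,5} D(Z)={2,3}: W {3,4}->{}; U {1,4,5}->{}; Z {2,3}->{} => REVISION
Total revisions = 3

Answer: 3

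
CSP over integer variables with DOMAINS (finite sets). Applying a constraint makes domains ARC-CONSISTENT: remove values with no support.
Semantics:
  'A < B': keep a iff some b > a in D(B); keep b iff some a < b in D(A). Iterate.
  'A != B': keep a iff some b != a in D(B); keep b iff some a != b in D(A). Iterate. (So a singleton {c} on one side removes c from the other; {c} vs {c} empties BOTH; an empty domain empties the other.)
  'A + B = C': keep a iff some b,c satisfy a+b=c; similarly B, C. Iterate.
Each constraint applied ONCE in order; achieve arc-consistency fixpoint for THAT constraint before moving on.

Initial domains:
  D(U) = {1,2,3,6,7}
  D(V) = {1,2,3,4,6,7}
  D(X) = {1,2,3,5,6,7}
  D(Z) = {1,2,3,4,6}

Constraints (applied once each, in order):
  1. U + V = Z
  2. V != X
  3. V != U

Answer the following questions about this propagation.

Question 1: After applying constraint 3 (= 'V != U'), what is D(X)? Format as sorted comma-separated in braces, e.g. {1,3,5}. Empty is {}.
Answer: {1,2,3,5,6,7}

Derivation:
Constraint 1 (U + V = Z) on D(U)={1,2,3,6,7} D(V)={1,2,3,4,6,7} D(Z)={1,2,3,4,6}: U {1,2,3,6,7}->{1,2,3}; V {1,2,3,4,6,7}->{1,2,3,4}; Z {1,2,3,4,6}->{2,3,4,6}
Constraint 2 (V != X) on D(V)={1,2,3,4} D(X)={1,2,3,5,6,7}: no change
Constraint 3 (V != U) on D(V)={1,2,3,4} D(U)={1,2,3}: no change
So after constraint 3: D(X) = {1,2,3,5,6,7}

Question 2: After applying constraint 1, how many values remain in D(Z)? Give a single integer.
Answer: 4

Derivation:
Constraint 1 (U + V = Z) on D(U)={1,2,3,6,7} D(V)={1,2,3,4,6,7} D(Z)={1,2,3,4,6}: U {1,2,3,6,7}->{1,2,3}; V {1,2,3,4,6,7}->{1,2,3,4}; Z {1,2,3,4,6}->{2,3,4,6}
So after constraint 1: D(Z)={2,3,4,6}, size = 4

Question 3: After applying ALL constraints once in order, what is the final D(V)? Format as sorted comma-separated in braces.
Constraint 1 (U + V = Z) on D(U)={1,2,3,6,7} D(V)={1,2,3,4,6,7} D(Z)={1,2,3,4,6}: U {1,2,3,6,7}->{1,2,3}; V {1,2,3,4,6,7}->{1,2,3,4}; Z {1,2,3,4,6}->{2,3,4,6}
Constraint 2 (V != X) on D(V)={1,2,3,4} D(X)={1,2,3,5,6,7}: no change
Constraint 3 (V != U) on D(V)={1,2,3,4} D(U)={1,2,3}: no change
So after all 3 constraints: D(V) = {1,2,3,4}

Answer: {1,2,3,4}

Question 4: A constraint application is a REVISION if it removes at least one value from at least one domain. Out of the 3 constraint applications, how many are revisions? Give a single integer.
Answer: 1

Derivation:
Constraint 1 (U + V = Z) on D(U)={1,2,3,6,7} D(V)={1,2,3,4,6,7} D(Z)={1,2,3,4,6}: U {1,2,3,6,7}->{1,2,3}; V {1,2,3,4,6,7}->{1,2,3,4}; Z {1,2,3,4,6}->{2,3,4,6} => REVISION
Constraint 2 (V != X) on D(V)={1,2,3,4} D(X)={1,2,3,5,6,7}: no change => not a revision
Constraint 3 (V != U) on D(V)={1,2,3,4} D(U)={1,2,3}: no change => not a revision
Total revisions = 1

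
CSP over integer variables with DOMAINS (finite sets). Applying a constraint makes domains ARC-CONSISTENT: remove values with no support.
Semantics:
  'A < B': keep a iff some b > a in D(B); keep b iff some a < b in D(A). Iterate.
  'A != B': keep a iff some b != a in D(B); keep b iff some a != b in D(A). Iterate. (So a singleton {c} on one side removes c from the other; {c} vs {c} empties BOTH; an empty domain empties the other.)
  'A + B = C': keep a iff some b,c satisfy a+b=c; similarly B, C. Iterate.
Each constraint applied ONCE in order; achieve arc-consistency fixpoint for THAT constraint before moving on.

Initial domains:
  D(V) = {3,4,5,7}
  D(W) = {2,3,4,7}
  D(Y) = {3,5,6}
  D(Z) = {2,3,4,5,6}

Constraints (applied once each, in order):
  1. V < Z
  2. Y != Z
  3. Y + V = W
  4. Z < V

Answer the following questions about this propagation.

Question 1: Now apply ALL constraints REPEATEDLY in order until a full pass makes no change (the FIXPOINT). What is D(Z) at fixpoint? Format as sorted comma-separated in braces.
Answer: {}

Derivation:
pass 0 (initial): D(Z)={2,3,4,5,6}
pass 1: V {3,4,5,7}->{}; W {2,3,4,7}->{7}; Y {3,5,6}->{3}; Z {2,3,4,5,6}->{}
pass 2: W {7}->{}; Y {3}->{}
pass 3: no change
Fixpoint after 3 passes: D(Z) = {}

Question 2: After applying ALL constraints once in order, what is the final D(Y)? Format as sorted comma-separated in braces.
Constraint 1 (V < Z) on D(V)={3,4,5,7} D(Z)={2,3,4,5,6}: V {3,4,5,7}->{3,4,5}; Z {2,3,4,5,6}->{4,5,6}
Constraint 2 (Y != Z) on D(Y)={3,5,6} D(Z)={4,5,6}: no change
Constraint 3 (Y + V = W) on D(Y)={3,5,6} D(V)={3,4,5} D(W)={2,3,4,7}: Y {3,5,6}->{3}; V {3,4,5}->{4}; W {2,3,4,7}->{7}
Constraint 4 (Z < V) on D(Z)={4,5,6} D(V)={4}: Z {4,5,6}->{}; V {4}->{}
So after all 4 constraints: D(Y) = {3}

Answer: {3}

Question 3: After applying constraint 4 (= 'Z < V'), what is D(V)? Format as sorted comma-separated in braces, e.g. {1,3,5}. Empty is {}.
Constraint 1 (V < Z) on D(V)={3,4,5,7} D(Z)={2,3,4,5,6}: V {3,4,5,7}->{3,4,5}; Z {2,3,4,5,6}->{4,5,6}
Constraint 2 (Y != Z) on D(Y)={3,5,6} D(Z)={4,5,6}: no change
Constraint 3 (Y + V = W) on D(Y)={3,5,6} D(V)={3,4,5} D(W)={2,3,4,7}: Y {3,5,6}->{3}; V {3,4,5}->{4}; W {2,3,4,7}->{7}
Constraint 4 (Z < V) on D(Z)={4,5,6} D(V)={4}: Z {4,5,6}->{}; V {4}->{}
So after constraint 4: D(V) = {}

Answer: {}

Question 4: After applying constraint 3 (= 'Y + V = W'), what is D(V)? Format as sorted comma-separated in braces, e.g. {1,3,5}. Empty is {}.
Constraint 1 (V < Z) on D(V)={3,4,5,7} D(Z)={2,3,4,5,6}: V {3,4,5,7}->{3,4,5}; Z {2,3,4,5,6}->{4,5,6}
Constraint 2 (Y != Z) on D(Y)={3,5,6} D(Z)={4,5,6}: no change
Constraint 3 (Y + V = W) on D(Y)={3,5,6} D(V)={3,4,5} D(W)={2,3,4,7}: Y {3,5,6}->{3}; V {3,4,5}->{4}; W {2,3,4,7}->{7}
So after constraint 3: D(V) = {4}

Answer: {4}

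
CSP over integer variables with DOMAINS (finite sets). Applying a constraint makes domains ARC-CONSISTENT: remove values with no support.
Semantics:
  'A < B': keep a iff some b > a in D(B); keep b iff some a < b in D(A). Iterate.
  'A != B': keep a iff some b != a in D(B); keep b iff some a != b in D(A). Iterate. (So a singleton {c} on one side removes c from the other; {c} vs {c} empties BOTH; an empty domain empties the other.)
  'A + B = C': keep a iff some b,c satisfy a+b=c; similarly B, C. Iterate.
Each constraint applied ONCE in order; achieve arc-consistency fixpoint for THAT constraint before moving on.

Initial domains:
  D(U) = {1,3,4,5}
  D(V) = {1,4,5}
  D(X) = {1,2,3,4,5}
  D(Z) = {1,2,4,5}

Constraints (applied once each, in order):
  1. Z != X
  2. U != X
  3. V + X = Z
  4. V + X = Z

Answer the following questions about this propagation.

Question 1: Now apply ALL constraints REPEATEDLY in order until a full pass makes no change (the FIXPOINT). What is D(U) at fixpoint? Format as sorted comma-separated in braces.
Answer: {1,3,4,5}

Derivation:
pass 0 (initial): D(U)={1,3,4,5}
pass 1: V {1,4,5}->{1,4}; X {1,2,3,4,5}->{1,3,4}; Z {1,2,4,5}->{2,4,5}
pass 2: no change
Fixpoint after 2 passes: D(U) = {1,3,4,5}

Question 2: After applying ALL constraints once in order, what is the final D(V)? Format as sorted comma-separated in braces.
Constraint 1 (Z != X) on D(Z)={1,2,4,5} D(X)={1,2,3,4,5}: no change
Constraint 2 (U != X) on D(U)={1,3,4,5} D(X)={1,2,3,4,5}: no change
Constraint 3 (V + X = Z) on D(V)={1,4,5} D(X)={1,2,3,4,5} D(Z)={1,2,4,5}: V {1,4,5}->{1,4}; X {1,2,3,4,5}->{1,3,4}; Z {1,2,4,5}->{2,4,5}
Constraint 4 (V + X = Z) on D(V)={1,4} D(X)={1,3,4} D(Z)={2,4,5}: no change
So after all 4 constraints: D(V) = {1,4}

Answer: {1,4}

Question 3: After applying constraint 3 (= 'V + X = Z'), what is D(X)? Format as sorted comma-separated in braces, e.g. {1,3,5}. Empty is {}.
Answer: {1,3,4}

Derivation:
Constraint 1 (Z != X) on D(Z)={1,2,4,5} D(X)={1,2,3,4,5}: no change
Constraint 2 (U != X) on D(U)={1,3,4,5} D(X)={1,2,3,4,5}: no change
Constraint 3 (V + X = Z) on D(V)={1,4,5} D(X)={1,2,3,4,5} D(Z)={1,2,4,5}: V {1,4,5}->{1,4}; X {1,2,3,4,5}->{1,3,4}; Z {1,2,4,5}->{2,4,5}
So after constraint 3: D(X) = {1,3,4}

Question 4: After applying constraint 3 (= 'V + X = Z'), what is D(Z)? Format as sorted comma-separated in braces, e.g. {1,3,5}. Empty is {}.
Constraint 1 (Z != X) on D(Z)={1,2,4,5} D(X)={1,2,3,4,5}: no change
Constraint 2 (U != X) on D(U)={1,3,4,5} D(X)={1,2,3,4,5}: no change
Constraint 3 (V + X = Z) on D(V)={1,4,5} D(X)={1,2,3,4,5} D(Z)={1,2,4,5}: V {1,4,5}->{1,4}; X {1,2,3,4,5}->{1,3,4}; Z {1,2,4,5}->{2,4,5}
So after constraint 3: D(Z) = {2,4,5}

Answer: {2,4,5}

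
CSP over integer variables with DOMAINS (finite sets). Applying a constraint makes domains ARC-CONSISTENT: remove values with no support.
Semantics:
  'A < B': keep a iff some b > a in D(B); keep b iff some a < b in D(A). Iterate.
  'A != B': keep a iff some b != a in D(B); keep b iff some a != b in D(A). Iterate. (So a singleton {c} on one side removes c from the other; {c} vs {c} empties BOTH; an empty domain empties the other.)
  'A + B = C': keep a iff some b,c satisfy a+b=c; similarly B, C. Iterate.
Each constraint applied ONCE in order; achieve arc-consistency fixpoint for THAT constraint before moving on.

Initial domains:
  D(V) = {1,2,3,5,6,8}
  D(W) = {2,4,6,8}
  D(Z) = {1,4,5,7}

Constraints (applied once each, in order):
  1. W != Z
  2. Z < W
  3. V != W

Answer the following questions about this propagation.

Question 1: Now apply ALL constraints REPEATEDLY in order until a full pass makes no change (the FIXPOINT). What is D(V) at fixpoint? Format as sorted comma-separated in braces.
Answer: {1,2,3,5,6,8}

Derivation:
pass 0 (initial): D(V)={1,2,3,5,6,8}
pass 1: no change
Fixpoint after 1 passes: D(V) = {1,2,3,5,6,8}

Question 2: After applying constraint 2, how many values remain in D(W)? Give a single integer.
Constraint 1 (W != Z) on D(W)={2,4,6,8} D(Z)={1,4,5,7}: no change
Constraint 2 (Z < W) on D(Z)={1,4,5,7} D(W)={2,4,6,8}: no change
So after constraint 2: D(W)={2,4,6,8}, size = 4

Answer: 4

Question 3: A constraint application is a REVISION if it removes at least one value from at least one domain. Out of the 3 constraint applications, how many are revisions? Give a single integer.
Constraint 1 (W != Z) on D(W)={2,4,6,8} D(Z)={1,4,5,7}: no change => not a revision
Constraint 2 (Z < W) on D(Z)={1,4,5,7} D(W)={2,4,6,8}: no change => not a revision
Constraint 3 (V != W) on D(V)={1,2,3,5,6,8} D(W)={2,4,6,8}: no change => not a revision
Total revisions = 0

Answer: 0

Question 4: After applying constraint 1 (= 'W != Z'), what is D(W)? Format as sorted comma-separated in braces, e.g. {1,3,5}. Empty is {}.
Constraint 1 (W != Z) on D(W)={2,4,6,8} D(Z)={1,4,5,7}: no change
So after constraint 1: D(W) = {2,4,6,8}

Answer: {2,4,6,8}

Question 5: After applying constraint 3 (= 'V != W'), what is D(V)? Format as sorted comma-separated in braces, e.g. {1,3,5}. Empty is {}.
Constraint 1 (W != Z) on D(W)={2,4,6,8} D(Z)={1,4,5,7}: no change
Constraint 2 (Z < W) on D(Z)={1,4,5,7} D(W)={2,4,6,8}: no change
Constraint 3 (V != W) on D(V)={1,2,3,5,6,8} D(W)={2,4,6,8}: no change
So after constraint 3: D(V) = {1,2,3,5,6,8}

Answer: {1,2,3,5,6,8}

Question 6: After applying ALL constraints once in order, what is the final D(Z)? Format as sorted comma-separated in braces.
Constraint 1 (W != Z) on D(W)={2,4,6,8} D(Z)={1,4,5,7}: no change
Constraint 2 (Z < W) on D(Z)={1,4,5,7} D(W)={2,4,6,8}: no change
Constraint 3 (V != W) on D(V)={1,2,3,5,6,8} D(W)={2,4,6,8}: no change
So after all 3 constraints: D(Z) = {1,4,5,7}

Answer: {1,4,5,7}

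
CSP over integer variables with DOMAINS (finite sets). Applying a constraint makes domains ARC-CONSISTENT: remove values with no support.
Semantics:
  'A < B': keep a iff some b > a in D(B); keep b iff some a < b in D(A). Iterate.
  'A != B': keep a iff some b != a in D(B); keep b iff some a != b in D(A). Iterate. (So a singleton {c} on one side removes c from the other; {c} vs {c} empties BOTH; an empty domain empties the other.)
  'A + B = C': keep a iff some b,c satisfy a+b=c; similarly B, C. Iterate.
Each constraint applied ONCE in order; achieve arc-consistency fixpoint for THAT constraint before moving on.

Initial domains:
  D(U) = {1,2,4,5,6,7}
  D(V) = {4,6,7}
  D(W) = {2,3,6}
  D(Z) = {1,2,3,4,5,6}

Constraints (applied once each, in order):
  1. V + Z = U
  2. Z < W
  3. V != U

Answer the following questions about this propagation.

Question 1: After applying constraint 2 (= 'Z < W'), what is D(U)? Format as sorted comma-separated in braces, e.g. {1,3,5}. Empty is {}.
Answer: {5,6,7}

Derivation:
Constraint 1 (V + Z = U) on D(V)={4,6,7} D(Z)={1,2,3,4,5,6} D(U)={1,2,4,5,6,7}: V {4,6,7}->{4,6}; Z {1,2,3,4,5,6}->{1,2,3}; U {1,2,4,5,6,7}->{5,6,7}
Constraint 2 (Z < W) on D(Z)={1,2,3} D(W)={2,3,6}: no change
So after constraint 2: D(U) = {5,6,7}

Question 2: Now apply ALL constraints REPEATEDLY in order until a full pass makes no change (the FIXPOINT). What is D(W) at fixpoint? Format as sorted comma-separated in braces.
pass 0 (initial): D(W)={2,3,6}
pass 1: U {1,2,4,5,6,7}->{5,6,7}; V {4,6,7}->{4,6}; Z {1,2,3,4,5,6}->{1,2,3}
pass 2: no change
Fixpoint after 2 passes: D(W) = {2,3,6}

Answer: {2,3,6}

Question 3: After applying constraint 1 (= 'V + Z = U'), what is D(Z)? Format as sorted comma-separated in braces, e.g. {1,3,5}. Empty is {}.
Answer: {1,2,3}

Derivation:
Constraint 1 (V + Z = U) on D(V)={4,6,7} D(Z)={1,2,3,4,5,6} D(U)={1,2,4,5,6,7}: V {4,6,7}->{4,6}; Z {1,2,3,4,5,6}->{1,2,3}; U {1,2,4,5,6,7}->{5,6,7}
So after constraint 1: D(Z) = {1,2,3}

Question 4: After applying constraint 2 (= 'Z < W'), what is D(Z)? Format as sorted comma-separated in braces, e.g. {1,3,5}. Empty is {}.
Constraint 1 (V + Z = U) on D(V)={4,6,7} D(Z)={1,2,3,4,5,6} D(U)={1,2,4,5,6,7}: V {4,6,7}->{4,6}; Z {1,2,3,4,5,6}->{1,2,3}; U {1,2,4,5,6,7}->{5,6,7}
Constraint 2 (Z < W) on D(Z)={1,2,3} D(W)={2,3,6}: no change
So after constraint 2: D(Z) = {1,2,3}

Answer: {1,2,3}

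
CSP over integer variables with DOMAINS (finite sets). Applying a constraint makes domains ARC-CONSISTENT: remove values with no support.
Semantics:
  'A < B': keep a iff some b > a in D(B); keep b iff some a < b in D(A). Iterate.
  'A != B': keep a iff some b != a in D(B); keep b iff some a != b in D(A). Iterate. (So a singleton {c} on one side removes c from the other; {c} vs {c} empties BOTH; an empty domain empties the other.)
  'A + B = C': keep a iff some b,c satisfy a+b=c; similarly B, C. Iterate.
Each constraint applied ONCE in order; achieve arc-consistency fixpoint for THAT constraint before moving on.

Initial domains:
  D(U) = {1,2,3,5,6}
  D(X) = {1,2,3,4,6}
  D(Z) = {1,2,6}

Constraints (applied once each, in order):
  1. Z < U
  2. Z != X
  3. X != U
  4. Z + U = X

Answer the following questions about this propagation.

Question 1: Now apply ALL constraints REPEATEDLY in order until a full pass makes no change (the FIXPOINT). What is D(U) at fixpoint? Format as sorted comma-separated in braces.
Answer: {2,3,5}

Derivation:
pass 0 (initial): D(U)={1,2,3,5,6}
pass 1: U {1,2,3,5,6}->{2,3,5}; X {1,2,3,4,6}->{3,4,6}; Z {1,2,6}->{1,2}
pass 2: no change
Fixpoint after 2 passes: D(U) = {2,3,5}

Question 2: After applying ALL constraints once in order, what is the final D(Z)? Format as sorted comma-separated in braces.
Constraint 1 (Z < U) on D(Z)={1,2,6} D(U)={1,2,3,5,6}: Z {1,2,6}->{1,2}; U {1,2,3,5,6}->{2,3,5,6}
Constraint 2 (Z != X) on D(Z)={1,2} D(X)={1,2,3,4,6}: no change
Constraint 3 (X != U) on D(X)={1,2,3,4,6} D(U)={2,3,5,6}: no change
Constraint 4 (Z + U = X) on D(Z)={1,2} D(U)={2,3,5,6} D(X)={1,2,3,4,6}: U {2,3,5,6}->{2,3,5}; X {1,2,3,4,6}->{3,4,6}
So after all 4 constraints: D(Z) = {1,2}

Answer: {1,2}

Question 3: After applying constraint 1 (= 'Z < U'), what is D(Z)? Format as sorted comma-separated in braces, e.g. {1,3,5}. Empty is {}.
Constraint 1 (Z < U) on D(Z)={1,2,6} D(U)={1,2,3,5,6}: Z {1,2,6}->{1,2}; U {1,2,3,5,6}->{2,3,5,6}
So after constraint 1: D(Z) = {1,2}

Answer: {1,2}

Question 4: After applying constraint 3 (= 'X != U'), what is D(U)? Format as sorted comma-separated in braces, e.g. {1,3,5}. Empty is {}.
Answer: {2,3,5,6}

Derivation:
Constraint 1 (Z < U) on D(Z)={1,2,6} D(U)={1,2,3,5,6}: Z {1,2,6}->{1,2}; U {1,2,3,5,6}->{2,3,5,6}
Constraint 2 (Z != X) on D(Z)={1,2} D(X)={1,2,3,4,6}: no change
Constraint 3 (X != U) on D(X)={1,2,3,4,6} D(U)={2,3,5,6}: no change
So after constraint 3: D(U) = {2,3,5,6}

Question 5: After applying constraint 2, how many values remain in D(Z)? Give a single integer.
Answer: 2

Derivation:
Constraint 1 (Z < U) on D(Z)={1,2,6} D(U)={1,2,3,5,6}: Z {1,2,6}->{1,2}; U {1,2,3,5,6}->{2,3,5,6}
Constraint 2 (Z != X) on D(Z)={1,2} D(X)={1,2,3,4,6}: no change
So after constraint 2: D(Z)={1,2}, size = 2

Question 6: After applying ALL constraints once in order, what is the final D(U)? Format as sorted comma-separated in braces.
Answer: {2,3,5}

Derivation:
Constraint 1 (Z < U) on D(Z)={1,2,6} D(U)={1,2,3,5,6}: Z {1,2,6}->{1,2}; U {1,2,3,5,6}->{2,3,5,6}
Constraint 2 (Z != X) on D(Z)={1,2} D(X)={1,2,3,4,6}: no change
Constraint 3 (X != U) on D(X)={1,2,3,4,6} D(U)={2,3,5,6}: no change
Constraint 4 (Z + U = X) on D(Z)={1,2} D(U)={2,3,5,6} D(X)={1,2,3,4,6}: U {2,3,5,6}->{2,3,5}; X {1,2,3,4,6}->{3,4,6}
So after all 4 constraints: D(U) = {2,3,5}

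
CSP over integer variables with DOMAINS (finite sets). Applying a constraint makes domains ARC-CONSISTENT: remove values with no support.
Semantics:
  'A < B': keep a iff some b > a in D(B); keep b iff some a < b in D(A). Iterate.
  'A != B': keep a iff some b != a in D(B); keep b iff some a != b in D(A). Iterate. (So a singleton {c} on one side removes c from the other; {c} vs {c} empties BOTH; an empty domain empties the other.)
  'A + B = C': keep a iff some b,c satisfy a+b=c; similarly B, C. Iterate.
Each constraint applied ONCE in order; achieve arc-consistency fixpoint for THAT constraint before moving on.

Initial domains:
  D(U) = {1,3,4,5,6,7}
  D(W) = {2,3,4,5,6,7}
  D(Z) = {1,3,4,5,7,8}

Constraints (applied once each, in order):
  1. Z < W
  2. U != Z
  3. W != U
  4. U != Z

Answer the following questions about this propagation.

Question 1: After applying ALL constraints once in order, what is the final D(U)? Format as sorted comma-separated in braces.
Answer: {1,3,4,5,6,7}

Derivation:
Constraint 1 (Z < W) on D(Z)={1,3,4,5,7,8} D(W)={2,3,4,5,6,7}: Z {1,3,4,5,7,8}->{1,3,4,5}
Constraint 2 (U != Z) on D(U)={1,3,4,5,6,7} D(Z)={1,3,4,5}: no change
Constraint 3 (W != U) on D(W)={2,3,4,5,6,7} D(U)={1,3,4,5,6,7}: no change
Constraint 4 (U != Z) on D(U)={1,3,4,5,6,7} D(Z)={1,3,4,5}: no change
So after all 4 constraints: D(U) = {1,3,4,5,6,7}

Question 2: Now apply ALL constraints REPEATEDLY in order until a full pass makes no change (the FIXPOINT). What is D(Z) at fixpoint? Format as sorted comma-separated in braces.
Answer: {1,3,4,5}

Derivation:
pass 0 (initial): D(Z)={1,3,4,5,7,8}
pass 1: Z {1,3,4,5,7,8}->{1,3,4,5}
pass 2: no change
Fixpoint after 2 passes: D(Z) = {1,3,4,5}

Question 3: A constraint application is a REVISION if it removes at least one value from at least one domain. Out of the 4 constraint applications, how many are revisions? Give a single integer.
Constraint 1 (Z < W) on D(Z)={1,3,4,5,7,8} D(W)={2,3,4,5,6,7}: Z {1,3,4,5,7,8}->{1,3,4,5} => REVISION
Constraint 2 (U != Z) on D(U)={1,3,4,5,6,7} D(Z)={1,3,4,5}: no change => not a revision
Constraint 3 (W != U) on D(W)={2,3,4,5,6,7} D(U)={1,3,4,5,6,7}: no change => not a revision
Constraint 4 (U != Z) on D(U)={1,3,4,5,6,7} D(Z)={1,3,4,5}: no change => not a revision
Total revisions = 1

Answer: 1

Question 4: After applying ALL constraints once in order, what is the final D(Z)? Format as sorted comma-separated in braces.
Constraint 1 (Z < W) on D(Z)={1,3,4,5,7,8} D(W)={2,3,4,5,6,7}: Z {1,3,4,5,7,8}->{1,3,4,5}
Constraint 2 (U != Z) on D(U)={1,3,4,5,6,7} D(Z)={1,3,4,5}: no change
Constraint 3 (W != U) on D(W)={2,3,4,5,6,7} D(U)={1,3,4,5,6,7}: no change
Constraint 4 (U != Z) on D(U)={1,3,4,5,6,7} D(Z)={1,3,4,5}: no change
So after all 4 constraints: D(Z) = {1,3,4,5}

Answer: {1,3,4,5}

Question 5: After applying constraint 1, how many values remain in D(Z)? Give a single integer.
Answer: 4

Derivation:
Constraint 1 (Z < W) on D(Z)={1,3,4,5,7,8} D(W)={2,3,4,5,6,7}: Z {1,3,4,5,7,8}->{1,3,4,5}
So after constraint 1: D(Z)={1,3,4,5}, size = 4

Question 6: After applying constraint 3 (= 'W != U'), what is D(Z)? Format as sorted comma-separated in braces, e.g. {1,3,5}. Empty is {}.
Constraint 1 (Z < W) on D(Z)={1,3,4,5,7,8} D(W)={2,3,4,5,6,7}: Z {1,3,4,5,7,8}->{1,3,4,5}
Constraint 2 (U != Z) on D(U)={1,3,4,5,6,7} D(Z)={1,3,4,5}: no change
Constraint 3 (W != U) on D(W)={2,3,4,5,6,7} D(U)={1,3,4,5,6,7}: no change
So after constraint 3: D(Z) = {1,3,4,5}

Answer: {1,3,4,5}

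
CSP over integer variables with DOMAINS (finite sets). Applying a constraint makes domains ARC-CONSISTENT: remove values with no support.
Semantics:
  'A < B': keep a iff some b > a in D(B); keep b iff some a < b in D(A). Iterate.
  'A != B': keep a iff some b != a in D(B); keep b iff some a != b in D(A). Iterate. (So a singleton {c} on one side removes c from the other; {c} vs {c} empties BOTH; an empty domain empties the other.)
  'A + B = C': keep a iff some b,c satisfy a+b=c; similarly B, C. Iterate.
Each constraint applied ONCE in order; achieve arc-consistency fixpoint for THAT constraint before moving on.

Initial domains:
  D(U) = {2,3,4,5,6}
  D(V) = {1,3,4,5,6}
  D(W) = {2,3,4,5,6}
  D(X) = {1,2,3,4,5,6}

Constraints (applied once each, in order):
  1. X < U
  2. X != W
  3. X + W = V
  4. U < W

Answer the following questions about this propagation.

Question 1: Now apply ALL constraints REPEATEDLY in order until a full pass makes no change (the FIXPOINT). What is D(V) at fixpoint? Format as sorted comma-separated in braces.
Answer: {4,5,6}

Derivation:
pass 0 (initial): D(V)={1,3,4,5,6}
pass 1: U {2,3,4,5,6}->{2,3,4}; V {1,3,4,5,6}->{3,4,5,6}; W {2,3,4,5,6}->{3,4,5}; X {1,2,3,4,5,6}->{1,2,3,4}
pass 2: V {3,4,5,6}->{4,5,6}; X {1,2,3,4}->{1,2,3}
pass 3: no change
Fixpoint after 3 passes: D(V) = {4,5,6}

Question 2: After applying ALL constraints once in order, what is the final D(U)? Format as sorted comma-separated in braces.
Constraint 1 (X < U) on D(X)={1,2,3,4,5,6} D(U)={2,3,4,5,6}: X {1,2,3,4,5,6}->{1,2,3,4,5}
Constraint 2 (X != W) on D(X)={1,2,3,4,5} D(W)={2,3,4,5,6}: no change
Constraint 3 (X + W = V) on D(X)={1,2,3,4,5} D(W)={2,3,4,5,6} D(V)={1,3,4,5,6}: X {1,2,3,4,5}->{1,2,3,4}; W {2,3,4,5,6}->{2,3,4,5}; V {1,3,4,5,6}->{3,4,5,6}
Constraint 4 (U < W) on D(U)={2,3,4,5,6} D(W)={2,3,4,5}: U {2,3,4,5,6}->{2,3,4}; W {2,3,4,5}->{3,4,5}
So after all 4 constraints: D(U) = {2,3,4}

Answer: {2,3,4}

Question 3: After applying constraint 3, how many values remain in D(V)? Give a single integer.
Answer: 4

Derivation:
Constraint 1 (X < U) on D(X)={1,2,3,4,5,6} D(U)={2,3,4,5,6}: X {1,2,3,4,5,6}->{1,2,3,4,5}
Constraint 2 (X != W) on D(X)={1,2,3,4,5} D(W)={2,3,4,5,6}: no change
Constraint 3 (X + W = V) on D(X)={1,2,3,4,5} D(W)={2,3,4,5,6} D(V)={1,3,4,5,6}: X {1,2,3,4,5}->{1,2,3,4}; W {2,3,4,5,6}->{2,3,4,5}; V {1,3,4,5,6}->{3,4,5,6}
So after constraint 3: D(V)={3,4,5,6}, size = 4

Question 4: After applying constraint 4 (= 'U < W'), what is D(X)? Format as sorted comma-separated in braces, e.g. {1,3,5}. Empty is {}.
Constraint 1 (X < U) on D(X)={1,2,3,4,5,6} D(U)={2,3,4,5,6}: X {1,2,3,4,5,6}->{1,2,3,4,5}
Constraint 2 (X != W) on D(X)={1,2,3,4,5} D(W)={2,3,4,5,6}: no change
Constraint 3 (X + W = V) on D(X)={1,2,3,4,5} D(W)={2,3,4,5,6} D(V)={1,3,4,5,6}: X {1,2,3,4,5}->{1,2,3,4}; W {2,3,4,5,6}->{2,3,4,5}; V {1,3,4,5,6}->{3,4,5,6}
Constraint 4 (U < W) on D(U)={2,3,4,5,6} D(W)={2,3,4,5}: U {2,3,4,5,6}->{2,3,4}; W {2,3,4,5}->{3,4,5}
So after constraint 4: D(X) = {1,2,3,4}

Answer: {1,2,3,4}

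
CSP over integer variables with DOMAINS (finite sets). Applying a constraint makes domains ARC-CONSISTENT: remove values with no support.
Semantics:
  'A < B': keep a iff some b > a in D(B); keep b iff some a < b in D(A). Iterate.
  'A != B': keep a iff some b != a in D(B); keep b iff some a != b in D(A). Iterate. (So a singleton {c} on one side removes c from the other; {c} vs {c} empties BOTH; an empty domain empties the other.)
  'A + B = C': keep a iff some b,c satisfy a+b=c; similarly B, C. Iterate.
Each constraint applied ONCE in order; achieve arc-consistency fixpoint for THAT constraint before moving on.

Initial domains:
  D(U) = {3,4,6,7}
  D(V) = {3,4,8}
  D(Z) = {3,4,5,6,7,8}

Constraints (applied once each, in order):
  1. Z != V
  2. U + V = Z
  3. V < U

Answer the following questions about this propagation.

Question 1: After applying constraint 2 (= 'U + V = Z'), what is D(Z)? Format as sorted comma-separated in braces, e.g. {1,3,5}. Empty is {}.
Constraint 1 (Z != V) on D(Z)={3,4,5,6,7,8} D(V)={3,4,8}: no change
Constraint 2 (U + V = Z) on D(U)={3,4,6,7} D(V)={3,4,8} D(Z)={3,4,5,6,7,8}: U {3,4,6,7}->{3,4}; V {3,4,8}->{3,4}; Z {3,4,5,6,7,8}->{6,7,8}
So after constraint 2: D(Z) = {6,7,8}

Answer: {6,7,8}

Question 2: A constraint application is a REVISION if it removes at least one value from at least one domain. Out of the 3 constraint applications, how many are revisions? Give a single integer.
Answer: 2

Derivation:
Constraint 1 (Z != V) on D(Z)={3,4,5,6,7,8} D(V)={3,4,8}: no change => not a revision
Constraint 2 (U + V = Z) on D(U)={3,4,6,7} D(V)={3,4,8} D(Z)={3,4,5,6,7,8}: U {3,4,6,7}->{3,4}; V {3,4,8}->{3,4}; Z {3,4,5,6,7,8}->{6,7,8} => REVISION
Constraint 3 (V < U) on D(V)={3,4} D(U)={3,4}: V {3,4}->{3}; U {3,4}->{4} => REVISION
Total revisions = 2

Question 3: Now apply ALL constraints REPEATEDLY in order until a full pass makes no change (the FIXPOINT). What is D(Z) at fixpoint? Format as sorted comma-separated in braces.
pass 0 (initial): D(Z)={3,4,5,6,7,8}
pass 1: U {3,4,6,7}->{4}; V {3,4,8}->{3}; Z {3,4,5,6,7,8}->{6,7,8}
pass 2: Z {6,7,8}->{7}
pass 3: no change
Fixpoint after 3 passes: D(Z) = {7}

Answer: {7}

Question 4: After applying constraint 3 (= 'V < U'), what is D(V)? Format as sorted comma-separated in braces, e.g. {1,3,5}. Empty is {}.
Constraint 1 (Z != V) on D(Z)={3,4,5,6,7,8} D(V)={3,4,8}: no change
Constraint 2 (U + V = Z) on D(U)={3,4,6,7} D(V)={3,4,8} D(Z)={3,4,5,6,7,8}: U {3,4,6,7}->{3,4}; V {3,4,8}->{3,4}; Z {3,4,5,6,7,8}->{6,7,8}
Constraint 3 (V < U) on D(V)={3,4} D(U)={3,4}: V {3,4}->{3}; U {3,4}->{4}
So after constraint 3: D(V) = {3}

Answer: {3}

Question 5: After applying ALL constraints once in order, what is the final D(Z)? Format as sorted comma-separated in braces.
Constraint 1 (Z != V) on D(Z)={3,4,5,6,7,8} D(V)={3,4,8}: no change
Constraint 2 (U + V = Z) on D(U)={3,4,6,7} D(V)={3,4,8} D(Z)={3,4,5,6,7,8}: U {3,4,6,7}->{3,4}; V {3,4,8}->{3,4}; Z {3,4,5,6,7,8}->{6,7,8}
Constraint 3 (V < U) on D(V)={3,4} D(U)={3,4}: V {3,4}->{3}; U {3,4}->{4}
So after all 3 constraints: D(Z) = {6,7,8}

Answer: {6,7,8}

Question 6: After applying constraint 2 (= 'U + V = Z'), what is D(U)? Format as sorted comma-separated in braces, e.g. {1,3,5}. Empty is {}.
Answer: {3,4}

Derivation:
Constraint 1 (Z != V) on D(Z)={3,4,5,6,7,8} D(V)={3,4,8}: no change
Constraint 2 (U + V = Z) on D(U)={3,4,6,7} D(V)={3,4,8} D(Z)={3,4,5,6,7,8}: U {3,4,6,7}->{3,4}; V {3,4,8}->{3,4}; Z {3,4,5,6,7,8}->{6,7,8}
So after constraint 2: D(U) = {3,4}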